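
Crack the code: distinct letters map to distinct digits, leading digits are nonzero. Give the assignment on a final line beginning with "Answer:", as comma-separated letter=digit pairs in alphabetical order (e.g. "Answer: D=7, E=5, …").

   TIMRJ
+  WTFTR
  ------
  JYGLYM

Step 1. [col 1: J + R ≡ M (mod 10)] column 1 (J + R ≡ M (mod 10), carry-in 0) doesn't pin J yet; pick J=1 and continue ⇒ J=1.
Step 2. [col 1: J + R ≡ M (mod 10)] no forcing yet in column 1 (carry-in 0); M=5 is free and consistent — try it, so M=5.
Step 3. [col 1: J + R ≡ M (mod 10)] from column 1 (J=1, M=5, carry-in 0, digits 1,5 already taken and all letters distinct): R must equal 4 ⇒ R=4.
Step 4. [col 2: R + T ≡ Y (mod 10)] no forcing yet in column 2 (carry-in 0); T=8 is free and consistent — try it ⇒ T=8.
Step 5. [col 2: R + T ≡ Y (mod 10)] from column 2 (R=4, T=8, carry-in 0, digits 1,4,5,8 already taken and all letters distinct): Y must equal 2 ⇒ Y=2.
Step 6. [col 3: M + F ≡ L (mod 10)] no forcing yet in column 3 (carry-in 1); L=6 is free and consistent — try it, so L=6.
Step 7. [col 3: M + F ≡ L (mod 10)] column 3: given M=5, L=6, carry-in 1, and digits 1,2,4,5,6,8 already taken and all letters distinct, M+F≡L (mod 10) forces F=0 ⇒ F=0.
Step 8. [col 4: I + T ≡ G (mod 10)] column 4: given T=8, carry-in 0, and digits 0,1,2,4,5,6,8 already taken and all letters distinct, I+T≡G (mod 10) forces I=9. So I=9.
Step 9. [col 4: I + T ≡ G (mod 10)] column 4 reads I+T+carry(0)=G with I=9, T=8; with digits 0,1,2,4,5,6,8,9 already taken and all letters distinct, the only value for G is 7, so G=7.
Step 10. [col 5: T + W ≡ Y (mod 10)] in column 5 we have T+W≡Y with carry-in 1; given T=8, Y=2 and digits 0,1,2,4,5,6,7,8,9 already taken and all letters distinct, that pins W to 3. So W=3.

Answer: F=0, G=7, I=9, J=1, L=6, M=5, R=4, T=8, W=3, Y=2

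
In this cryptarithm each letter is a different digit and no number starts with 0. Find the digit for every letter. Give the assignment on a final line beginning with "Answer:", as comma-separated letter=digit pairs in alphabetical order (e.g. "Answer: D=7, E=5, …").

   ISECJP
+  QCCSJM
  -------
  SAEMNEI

Step 1. [S] S is the leading digit of a 7-digit sum of two 6-digit numbers; the final carry is exactly 1 ⇒ S=1.
Step 2. [col 1: P + M ≡ I (mod 10)] several values work for P in column 1 (P + M ≡ I (mod 10), carry-in 0); try P=3. So P=3.
Step 3. [col 1: P + M ≡ I (mod 10)] column 1 (P + M ≡ I (mod 10), carry-in 0) doesn't pin I yet; pick I=2 and continue ⇒ I=2.
Step 4. [col 1: P + M ≡ I (mod 10)] in column 1 we have P+M≡I with carry-in 0; given P=3, I=2 and digits 1,2,3 already taken and all letters distinct, that pins M to 9 ⇒ M=9.
Step 5. [col 2: J + J ≡ E (mod 10)] column 2 (J + J ≡ E (mod 10), carry-in 1) doesn't pin E yet; pick E=5 and continue, so E=5.
Step 6. [col 2: J + J ≡ E (mod 10)] in column 2 we have J+J≡E with carry-in 1; given E=5 and digits 1,2,3,5,9 already taken and all letters distinct, that pins J to 7. So J=7.
Step 7. [col 3: C + S ≡ N (mod 10)] N=6 is one option consistent with column 3 (C + S ≡ N (mod 10), carry-in 1) — take it ⇒ N=6.
Step 8. [col 3: C + S ≡ N (mod 10)] column 3: given S=1, N=6, carry-in 1, and digits 1,2,3,5,6,7,9 already taken and all letters distinct, C+S≡N (mod 10) forces C=4, so C=4.
Step 9. [col 6: I + Q ≡ A (mod 10)] column 6 reads I+Q+carry(0)=A with I=2; with digits 1,2,3,4,5,6,7,9 already taken and all letters distinct, the only value for A is 0. So A=0.
Step 10. [col 6: I + Q ≡ A (mod 10)] column 6 reads I+Q+carry(0)=A with I=2, A=0; with digits 0,1,2,3,4,5,6,7,9 already taken and all letters distinct, the only value for Q is 8, so Q=8.

Answer: A=0, C=4, E=5, I=2, J=7, M=9, N=6, P=3, Q=8, S=1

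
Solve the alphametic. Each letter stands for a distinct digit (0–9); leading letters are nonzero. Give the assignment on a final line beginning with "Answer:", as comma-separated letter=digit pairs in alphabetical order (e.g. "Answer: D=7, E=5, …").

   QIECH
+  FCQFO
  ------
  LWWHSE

Step 1. [col 1: H + O ≡ E (mod 10)] several values work for O in column 1 (H + O ≡ E (mod 10), carry-in 0); try O=2, so O=2.
Step 2. [col 1: H + O ≡ E (mod 10)] no forcing yet in column 1 (carry-in 0); H=5 is free and consistent — try it. So H=5.
Step 3. [col 1: H + O ≡ E (mod 10)] column 1 reads H+O+carry(0)=E with H=5, O=2; with digits 2,5 already taken and all letters distinct, the only value for E is 7 ⇒ E=7.
Step 4. [col 2: C + F ≡ S (mod 10)] several values work for F in column 2 (C + F ≡ S (mod 10), carry-in 0); try F=6, so F=6.
Step 5. [L] the sum has 6 digits but both addends have 5; that extra leading digit L is the final carry, namely 1. So L=1.
Step 6. [col 2: C + F ≡ S (mod 10)] S=9 is one option consistent with column 2 (C + F ≡ S (mod 10), carry-in 0) — take it ⇒ S=9.
Step 7. [col 2: C + F ≡ S (mod 10)] from column 2 (F=6, S=9, carry-in 0, digits 1,2,5,6,7,9 already taken and all letters distinct): C must equal 3 ⇒ C=3.
Step 8. [col 3: E + Q ≡ H (mod 10)] column 3 reads E+Q+carry(0)=H with E=7, H=5; with digits 1,2,3,5,6,7,9 already taken and all letters distinct, the only value for Q is 8 ⇒ Q=8.
Step 9. [col 4: I + C ≡ W (mod 10)] column 4: given C=3, carry-in 1, and digits 1,2,3,5,6,7,8,9 already taken and all letters distinct, I+C≡W (mod 10) forces I=0 ⇒ I=0.
Step 10. [col 4: I + C ≡ W (mod 10)] column 4 reads I+C+carry(1)=W with I=0, C=3; with digits 0,1,2,3,5,6,7,8,9 already taken and all letters distinct, the only value for W is 4 ⇒ W=4.

Answer: C=3, E=7, F=6, H=5, I=0, L=1, O=2, Q=8, S=9, W=4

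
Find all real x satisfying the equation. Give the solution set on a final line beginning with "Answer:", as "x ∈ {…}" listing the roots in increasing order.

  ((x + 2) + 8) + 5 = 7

Step 1. [((x + 2) + 8) + 5 = 7] peel the +5: subtract 5 from each side. So sub: (x + 2) + 8 = 2.
Step 2. [(x + 2) + 8 = 2] 8 comes off first (subtract 8) ⇒ sub: x + 2 = -6.
Step 3. [x + 2 = -6] +2 is outermost — subtract 2 both sides ⇒ sub: x = -8.

Answer: x ∈ {-8}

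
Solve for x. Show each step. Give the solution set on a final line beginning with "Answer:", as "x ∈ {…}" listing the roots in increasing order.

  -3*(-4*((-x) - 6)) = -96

Step 1. [-3*(-4*((-x) - 6)) = -96] leading coefficient -3: divide by -3, so div: -4*((-x) - 6) = 32.
Step 2. [-4*((-x) - 6) = 32] -4·(inner) — divide through by -4. So div: (-x) - 6 = -8.
Step 3. [(-x) - 6 = -8] peel the -6: add 6 from each side, so sub: -x = -2.
Step 4. [-x = -2] flip signs both sides. So neg: x = 2.

Answer: x ∈ {2}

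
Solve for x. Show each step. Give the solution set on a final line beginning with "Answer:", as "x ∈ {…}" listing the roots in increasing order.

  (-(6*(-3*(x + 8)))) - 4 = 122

Step 1. [(-(6*(-3*(x + 8)))) - 4 = 122] peel the -4: add 4 from each side ⇒ sub: -(6*(-3*(x + 8))) = 126.
Step 2. [-(6*(-3*(x + 8))) = 126] LHS negated; negate both sides, so neg: 6*(-3*(x + 8)) = -126.
Step 3. [6*(-3*(x + 8)) = -126] divide by the outer 6. So div: -3*(x + 8) = -21.
Step 4. [-3*(x + 8) = -21] LHS = -3·(…); ÷-3 both sides ⇒ div: x + 8 = 7.
Step 5. [x + 8 = 7] subtract 8: x sits inside (… + 8). So sub: x = -1.

Answer: x ∈ {-1}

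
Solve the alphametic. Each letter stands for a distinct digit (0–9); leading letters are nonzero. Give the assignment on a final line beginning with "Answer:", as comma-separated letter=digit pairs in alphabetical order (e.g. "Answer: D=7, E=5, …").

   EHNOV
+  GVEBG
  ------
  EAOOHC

Step 1. [col 1: V + G ≡ C (mod 10)] column 1 (V + G ≡ C (mod 10), carry-in 0) doesn't pin V yet; pick V=3 and continue, so V=3.
Step 2. [col 1: V + G ≡ C (mod 10)] no forcing yet in column 1 (carry-in 0); C=2 is free and consistent — try it. So C=2.
Step 3. [col 1: V + G ≡ C (mod 10)] column 1 reads V+G+carry(0)=C with V=3, C=2; with digits 2,3 already taken and all letters distinct, the only value for G is 9. So G=9.
Step 4. [col 2: O + B ≡ H (mod 10)] O=7 is one option consistent with column 2 (O + B ≡ H (mod 10), carry-in 1) — take it, so O=7.
Step 5. [col 2: O + B ≡ H (mod 10)] B=6 is one option consistent with column 2 (O + B ≡ H (mod 10), carry-in 1) — take it. So B=6.
Step 6. [col 2: O + B ≡ H (mod 10)] from column 2 (O=7, B=6, carry-in 1, digits 2,3,6,7,9 already taken and all letters distinct): H must equal 4. So H=4.
Step 7. [col 3: N + E ≡ O (mod 10)] column 3 (N + E ≡ O (mod 10), carry-in 1) doesn't pin E yet; pick E=1 and continue, so E=1.
Step 8. [col 3: N + E ≡ O (mod 10)] in column 3 we have N+E≡O with carry-in 1; given E=1, O=7 and digits 1,2,3,4,6,7,9 already taken and all letters distinct, that pins N to 5. So N=5.
Step 9. [col 5: E + G ≡ A (mod 10)] from column 5 (E=1, G=9, carry-in 0, digits 1,2,3,4,5,6,7,9 already taken and all letters distinct): A must equal 0 ⇒ A=0.

Answer: A=0, B=6, C=2, E=1, G=9, H=4, N=5, O=7, V=3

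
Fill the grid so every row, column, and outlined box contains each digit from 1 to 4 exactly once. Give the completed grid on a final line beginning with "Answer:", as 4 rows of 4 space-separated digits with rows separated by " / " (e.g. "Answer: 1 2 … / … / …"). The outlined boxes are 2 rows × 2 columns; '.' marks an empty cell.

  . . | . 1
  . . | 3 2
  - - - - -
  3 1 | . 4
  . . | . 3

Step 1. [r2c2∈{4}] only 4 remains possible at r2c2. So r2c2=4.
Step 2. [r4c2∈{2}] r4c2 has the single candidate 2 ⇒ r4c2=2.
Step 3. [r3c3∈{2}] r3c3 has the single candidate 2. So r3c3=2.
Step 4. [r4c3∈{1}] r4c3's peers cover all but 1, so r4c3=1.
Step 5. [r1c1∈{2}] nothing but 2 survives at r1c1, so r1c1=2.
Step 6. [r4c1∈{4}] only 4 remains possible at r4c1 ⇒ r4c1=4.
Step 7. [r1c3∈{4}] r1c3 is down to just 4 ⇒ r1c3=4.
Step 8. [r2c1∈{1}] r2c1 is down to just 1 ⇒ r2c1=1.
Step 9. [r1c2∈{3}] r1c2 is down to just 3, so r1c2=3.

Answer: 2 3 4 1 / 1 4 3 2 / 3 1 2 4 / 4 2 1 3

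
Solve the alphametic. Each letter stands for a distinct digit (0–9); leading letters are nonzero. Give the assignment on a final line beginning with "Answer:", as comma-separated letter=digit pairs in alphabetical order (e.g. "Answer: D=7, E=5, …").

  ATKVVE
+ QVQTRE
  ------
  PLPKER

Step 1. [col 1: E + E ≡ R (mod 10)] column 1 (E + E ≡ R (mod 10), carry-in 0) doesn't pin R yet; pick R=6 and continue. So R=6.
Step 2. [col 1: E + E ≡ R (mod 10)] no forcing yet in column 1 (carry-in 0); E=3 is free and consistent — try it ⇒ E=3.
Step 3. [col 2: V + R ≡ E (mod 10)] column 2: given R=6, E=3, carry-in 0, and digits 3,6 already taken and all letters distinct, V+R≡E (mod 10) forces V=7 ⇒ V=7.
Step 4. [col 3: V + T ≡ K (mod 10)] several values work for K in column 3 (V + T ≡ K (mod 10), carry-in 1); try K=0 ⇒ K=0.
Step 5. [col 3: V + T ≡ K (mod 10)] column 3 reads V+T+carry(1)=K with V=7, K=0; with digits 0,3,6,7 already taken and all letters distinct, the only value for T is 2 ⇒ T=2.
Step 6. [col 4: K + Q ≡ P (mod 10)] P=5 is one option consistent with column 4 (K + Q ≡ P (mod 10), carry-in 1) — take it. So P=5.
Step 7. [col 4: K + Q ≡ P (mod 10)] from column 4 (K=0, P=5, carry-in 1, digits 0,2,3,5,6,7 already taken and all letters distinct): Q must equal 4. So Q=4.
Step 8. [col 5: T + V ≡ L (mod 10)] from column 5 (T=2, V=7, carry-in 0, digits 0,2,3,4,5,6,7 already taken and all letters distinct): L must equal 9. So L=9.
Step 9. [col 6: A + Q ≡ P (mod 10)] column 6: given Q=4, P=5, carry-in 0, and digits 0,2,3,4,5,6,7,9 already taken and all letters distinct, A+Q≡P (mod 10) forces A=1, so A=1.

Answer: A=1, E=3, K=0, L=9, P=5, Q=4, R=6, T=2, V=7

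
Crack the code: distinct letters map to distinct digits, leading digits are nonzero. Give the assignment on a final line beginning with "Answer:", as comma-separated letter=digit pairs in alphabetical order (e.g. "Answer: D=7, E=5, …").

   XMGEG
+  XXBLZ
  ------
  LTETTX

Step 1. [col 1: G + Z ≡ X (mod 10)] X=5 is one option consistent with column 1 (G + Z ≡ X (mod 10), carry-in 0) — take it. So X=5.
Step 2. [col 1: G + Z ≡ X (mod 10)] no forcing yet in column 1 (carry-in 0); Z=9 is free and consistent — try it, so Z=9.
Step 3. [L] L is the leading digit of a 6-digit sum of two 5-digit numbers; the final carry is exactly 1, so L=1.
Step 4. [col 1: G + Z ≡ X (mod 10)] column 1: given Z=9, X=5, carry-in 0, and digits 1,5,9 already taken and all letters distinct, G+Z≡X (mod 10) forces G=6, so G=6.
Step 5. [col 2: E + L ≡ T (mod 10)] column 2 (E + L ≡ T (mod 10), carry-in 1) doesn't pin T yet; pick T=0 and continue, so T=0.
Step 6. [col 2: E + L ≡ T (mod 10)] column 2: given L=1, T=0, carry-in 1, and digits 0,1,5,6,9 already taken and all letters distinct, E+L≡T (mod 10) forces E=8, so E=8.
Step 7. [col 3: G + B ≡ T (mod 10)] from column 3 (G=6, T=0, carry-in 1, digits 0,1,5,6,8,9 already taken and all letters distinct): B must equal 3. So B=3.
Step 8. [col 4: M + X ≡ E (mod 10)] in column 4 we have M+X≡E with carry-in 1; given X=5, E=8 and digits 0,1,3,5,6,8,9 already taken and all letters distinct, that pins M to 2. So M=2.

Answer: B=3, E=8, G=6, L=1, M=2, T=0, X=5, Z=9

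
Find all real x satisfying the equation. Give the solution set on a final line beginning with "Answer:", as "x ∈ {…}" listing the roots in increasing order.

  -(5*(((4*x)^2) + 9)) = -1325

Step 1. [-(5*(((4*x)^2) + 9)) = -1325] leading − — multiply by −1, so neg: 5*(((4*x)^2) + 9) = 1325.
Step 2. [5*(((4*x)^2) + 9) = 1325] divide by the outer 5 ⇒ div: ((4*x)^2) + 9 = 265.
Step 3. [((4*x)^2) + 9 = 265] +9 is outermost — subtract 9 both sides, so sub: (4*x)^2 = 256.
Step 4. [(4*x)^2 = 256] √ both sides: 256 ≥ 0 gives two branches, so sqrt: 4*x = 16 or -16.
Step 5. [4*x = 16 or -16] 4 out front; divide by 4. So div: x = 4 or -4.

Answer: x ∈ {-4, 4}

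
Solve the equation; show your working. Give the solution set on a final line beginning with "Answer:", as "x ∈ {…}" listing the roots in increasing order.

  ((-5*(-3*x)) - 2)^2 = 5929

Step 1. [((-5*(-3*x)) - 2)^2 = 5929] 5929 ≥ 0, LHS is (·)² — take ±√ ⇒ sqrt: (-5*(-3*x)) - 2 = 77 or -77.
Step 2. [(-5*(-3*x)) - 2 = 77 or -77] the outer -2 inverts by adding 2. So sub: -5*(-3*x) = 79 or -75.
Step 3. [-5*(-3*x) = 79 or -75] -5·(inner) — divide through by -5. So div: -3*x = -79/5 or 15.
Step 4. [-3*x = -79/5 or 15] -3 out front; divide by -3, so div: x = 79/15 or -5.

Answer: x ∈ {-5, 79/15}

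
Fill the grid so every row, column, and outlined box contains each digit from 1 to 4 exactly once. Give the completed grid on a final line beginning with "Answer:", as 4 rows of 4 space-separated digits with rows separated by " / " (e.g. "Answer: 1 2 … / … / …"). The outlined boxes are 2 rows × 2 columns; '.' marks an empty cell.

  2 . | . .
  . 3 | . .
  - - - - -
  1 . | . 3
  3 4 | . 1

Step 1. [r1c4∈{4}] only 4 remains possible at r1c4, so r1c4=4.
Step 2. [r2c3∈{1,2}] across row 2, 1 lands solely at r2c3 ⇒ r2c3=1.
Step 3. [r4c3∈{2}] nothing but 2 survives at r4c3. So r4c3=2.
Step 4. [r2c4∈{2}] only 2 remains possible at r2c4, so r2c4=2.
Step 5. [r3c3∈{4}] r3c3's peers cover all but 4. So r3c3=4.
Step 6. [r1c3∈{3}] only 3 remains possible at r1c3. So r1c3=3.
Step 7. [r1c2∈{1}] nothing but 1 survives at r1c2. So r1c2=1.
Step 8. [r3c2∈{2}] r3c2's peers cover all but 2, so r3c2=2.
Step 9. [r2c1∈{4}] r2c1 is down to just 4, so r2c1=4.

Answer: 2 1 3 4 / 4 3 1 2 / 1 2 4 3 / 3 4 2 1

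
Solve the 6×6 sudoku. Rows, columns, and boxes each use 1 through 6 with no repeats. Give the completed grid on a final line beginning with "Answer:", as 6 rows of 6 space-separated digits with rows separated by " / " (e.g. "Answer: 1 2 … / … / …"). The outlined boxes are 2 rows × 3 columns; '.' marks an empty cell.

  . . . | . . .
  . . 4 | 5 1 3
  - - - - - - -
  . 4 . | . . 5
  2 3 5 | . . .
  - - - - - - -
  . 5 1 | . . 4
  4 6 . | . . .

Step 1. [r6c3∈{2,3}] in box 5, 2 fits only at r6c3. So r6c3=2.
Step 2. [r3c3∈{6}] r3c3 is down to just 6. So r3c3=6.
Step 3. [r1c6∈{2,6}] in col 6, 2 fits only at r1c6, so r1c6=2.
Step 4. [r4c6∈{1,6}] col 6 places 6 nowhere but r4c6, so r4c6=6.
Step 5. [r1c1∈{1,3,5,6}] in row 1, 5 fits only at r1c1, so r1c1=5.
Step 6. [r4c4∈{1,4}] across row 4, 1 lands solely at r4c4, so r4c4=1.
Step 7. [r6c4∈{3}] only 3 remains possible at r6c4, so r6c4=3.
Step 8. [r3c4∈{2}] r3c4 is down to just 2, so r3c4=2.
Step 9. [r1c4∈{4,6}] 4 has one home in col 4: r1c4. So r1c4=4.
Step 10. [r5c4∈{6}] only 6 remains possible at r5c4. So r5c4=6.
Step 11. [r2c1∈{6}] r2c1's peers cover all but 6, so r2c1=6.
Step 12. [r1c2∈{1}] r1c2 is down to just 1. So r1c2=1.
Step 13. [r1c5∈{6}] r1c5 is down to just 6, so r1c5=6.
Step 14. [r1c3∈{3}] r1c3 has the single candidate 3 ⇒ r1c3=3.
Step 15. [r4c5∈{4}] r4c5 has the single candidate 4, so r4c5=4.
Step 16. [r6c6∈{1}] r6c6's peers cover all but 1. So r6c6=1.
Step 17. [r2c2∈{2}] r2c2 is down to just 2, so r2c2=2.
Step 18. [r3c1∈{1}] r3c1 has the single candidate 1 ⇒ r3c1=1.
Step 19. [r3c5∈{3}] r3c5 is down to just 3, so r3c5=3.
Step 20. [r5c5∈{2}] r5c5 is down to just 2. So r5c5=2.
Step 21. [r5c1∈{3}] r5c1's peers cover all but 3 ⇒ r5c1=3.
Step 22. [r6c5∈{5}] nothing but 5 survives at r6c5, so r6c5=5.

Answer: 5 1 3 4 6 2 / 6 2 4 5 1 3 / 1 4 6 2 3 5 / 2 3 5 1 4 6 / 3 5 1 6 2 4 / 4 6 2 3 5 1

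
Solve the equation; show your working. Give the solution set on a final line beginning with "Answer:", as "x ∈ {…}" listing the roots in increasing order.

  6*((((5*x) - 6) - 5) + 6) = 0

Step 1. [6*((((5*x) - 6) - 5) + 6) = 0] leading coefficient 6: divide by 6 ⇒ div: (((5*x) - 6) - 5) + 6 = 0.
Step 2. [(((5*x) - 6) - 5) + 6 = 0] +6 is outermost — subtract 6 both sides, so sub: ((5*x) - 6) - 5 = -6.
Step 3. [((5*x) - 6) - 5 = -6] peel the -5: add 5 from each side, so sub: (5*x) - 6 = -1.
Step 4. [(5*x) - 6 = -1] 6 comes off first (add 6). So sub: 5*x = 5.
Step 5. [5*x = 5] divide by the outer 5, so div: x = 1.

Answer: x ∈ {1}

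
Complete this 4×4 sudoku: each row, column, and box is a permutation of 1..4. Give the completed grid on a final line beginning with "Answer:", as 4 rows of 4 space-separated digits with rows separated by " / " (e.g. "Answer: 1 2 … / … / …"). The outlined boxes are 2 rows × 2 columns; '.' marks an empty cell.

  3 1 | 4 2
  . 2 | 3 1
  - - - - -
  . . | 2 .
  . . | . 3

Step 1. [r4c2∈{4}] r4c2 has the single candidate 4. So r4c2=4.
Step 2. [r4c1∈{1,2}] row 4 places 2 nowhere but r4c1 ⇒ r4c1=2.
Step 3. [r2c1∈{4}] r2c1's peers cover all but 4 ⇒ r2c1=4.
Step 4. [r3c4∈{4}] r3c4 has the single candidate 4 ⇒ r3c4=4.
Step 5. [r3c2∈{3}] nothing but 3 survives at r3c2 ⇒ r3c2=3.
Step 6. [r3c1∈{1}] nothing but 1 survives at r3c1 ⇒ r3c1=1.
Step 7. [r4c3∈{1}] r4c3 is down to just 1 ⇒ r4c3=1.

Answer: 3 1 4 2 / 4 2 3 1 / 1 3 2 4 / 2 4 1 3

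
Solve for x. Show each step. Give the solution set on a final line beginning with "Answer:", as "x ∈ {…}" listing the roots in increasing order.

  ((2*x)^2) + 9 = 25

Step 1. [((2*x)^2) + 9 = 25] 9 comes off first (subtract 9) ⇒ sub: (2*x)^2 = 16.
Step 2. [(2*x)^2 = 16] √ both sides: 16 ≥ 0 gives two branches, so sqrt: 2*x = 4 or -4.
Step 3. [2*x = 4 or -4] 2 out front; divide by 2 ⇒ div: x = 2 or -2.

Answer: x ∈ {-2, 2}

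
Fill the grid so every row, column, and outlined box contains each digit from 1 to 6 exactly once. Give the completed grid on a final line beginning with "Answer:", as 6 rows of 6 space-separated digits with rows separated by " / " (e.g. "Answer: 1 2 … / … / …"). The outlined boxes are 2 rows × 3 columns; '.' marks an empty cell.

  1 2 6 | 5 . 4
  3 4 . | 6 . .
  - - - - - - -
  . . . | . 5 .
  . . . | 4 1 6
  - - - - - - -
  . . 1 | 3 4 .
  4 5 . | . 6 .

Step 1. [r3c4∈{2}] r3c4's peers cover all but 2 ⇒ r3c4=2.
Step 2. [r6c3∈{2,3}] in row 6, 3 fits only at r6c3, so r6c3=3.
Step 3. [r5c1∈{2,6}] across box 5, 2 lands solely at r5c1 ⇒ r5c1=2.
Step 4. [r3c2∈{1,3,6}] r3c2 is the only open cell in row 3 admitting 1. So r3c2=1.
Step 5. [r6c6∈{1,2}] row 6 places 2 nowhere but r6c6, so r6c6=2.
Step 6. [r4c1∈{5}] nothing but 5 survives at r4c1 ⇒ r4c1=5.
Step 7. [r2c3∈{5}] r2c3 has the single candidate 5 ⇒ r2c3=5.
Step 8. [r5c6∈{5}] r5c6 is down to just 5, so r5c6=5.
Step 9. [r2c5∈{2}] only 2 remains possible at r2c5 ⇒ r2c5=2.
Step 10. [r1c5∈{3}] nothing but 3 survives at r1c5. So r1c5=3.
Step 11. [r4c3∈{2}] nothing but 2 survives at r4c3 ⇒ r4c3=2.
Step 12. [r4c2∈{3}] nothing but 3 survives at r4c2, so r4c2=3.
Step 13. [r3c3∈{4}] r3c3's peers cover all but 4. So r3c3=4.
Step 14. [r3c1∈{6}] r3c1 has the single candidate 6. So r3c1=6.
Step 15. [r3c6∈{3}] r3c6's peers cover all but 3 ⇒ r3c6=3.
Step 16. [r6c4∈{1}] only 1 remains possible at r6c4. So r6c4=1.
Step 17. [r2c6∈{1}] r2c6 is down to just 1, so r2c6=1.
Step 18. [r5c2∈{6}] nothing but 6 survives at r5c2. So r5c2=6.

Answer: 1 2 6 5 3 4 / 3 4 5 6 2 1 / 6 1 4 2 5 3 / 5 3 2 4 1 6 / 2 6 1 3 4 5 / 4 5 3 1 6 2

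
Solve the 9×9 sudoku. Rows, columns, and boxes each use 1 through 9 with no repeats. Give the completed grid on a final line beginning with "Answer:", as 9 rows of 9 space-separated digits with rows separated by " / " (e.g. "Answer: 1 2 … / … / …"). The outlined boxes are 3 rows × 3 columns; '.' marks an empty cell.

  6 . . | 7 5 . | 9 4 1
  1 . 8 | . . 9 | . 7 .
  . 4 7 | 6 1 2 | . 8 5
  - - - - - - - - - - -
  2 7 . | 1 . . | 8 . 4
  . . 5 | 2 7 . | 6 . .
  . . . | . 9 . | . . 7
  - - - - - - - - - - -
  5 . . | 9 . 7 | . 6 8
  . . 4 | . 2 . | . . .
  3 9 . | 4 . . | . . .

Step 1. [r2c4∈{3}] r2c4 has the single candidate 3, so r2c4=3.
Step 2. [r9c9∈{2}] r9c9 has the single candidate 2. So r9c9=2.
Step 3. [r6c8∈{1,2,3,5}] col 8 places 2 nowhere but r6c8, so r6c8=2.
Step 4. [r4c3∈{3,6,9}] across col 3, 9 lands solely at r4c3 ⇒ r4c3=9.
Step 5. [r9c5∈{6,8}] 8 has one home in col 5: r9c5. So r9c5=8.
Step 6. [r6c4∈{5,8}] 8 has one home in col 4: r6c4 ⇒ r6c4=8.
Step 7. [r8c4∈{5}] r8c4's peers cover all but 5, so r8c4=5.
Step 8. [r7c5∈{3}] only 3 remains possible at r7c5, so r7c5=3.
Step 9. [r9c7∈{1,5,7}] across row 9, 7 lands solely at r9c7, so r9c7=7.
Step 10. [r6c7∈{1,3,5}] 5 has one home in col 7: r6c7, so r6c7=5.
Step 11. [r5c8∈{1,3,9}] across box 6, 1 lands solely at r5c8, so r5c8=1.
Step 12. [r4c8∈{3}] r4c8 has the single candidate 3, so r4c8=3.
Step 13. [r6c1∈{4}] r6c1's peers cover all but 4, so r6c1=4.
Step 14. [r4c5∈{6}] r4c5 is down to just 6. So r4c5=6.
Step 15. [r6c6∈{3}] r6c6 has the single candidate 3. So r6c6=3.
Step 16. [r5c2∈{3,8}] row 5 places 3 nowhere but r5c2 ⇒ r5c2=3.
Step 17. [r8c2∈{1,6,8}] across col 2, 8 lands solely at r8c2. So r8c2=8.
Step 18. [r9c3∈{1,6}] 6 has one home in box 7: r9c3. So r9c3=6.
Step 19. [r1c2∈{2}] nothing but 2 survives at r1c2 ⇒ r1c2=2.
Step 20. [r7c2∈{1}] r7c2 is down to just 1 ⇒ r7c2=1.
Step 21. [r8c7∈{1,3}] across col 7, 1 lands solely at r8c7 ⇒ r8c7=1.
Step 22. [r8c9∈{3,9}] 3 has one home in row 8: r8c9, so r8c9=3.
Step 23. [r6c2∈{6}] r6c2 has the single candidate 6. So r6c2=6.
Step 24. [r8c8∈{9}] r8c8's peers cover all but 9, so r8c8=9.
Step 25. [r1c6∈{8}] r1c6 is down to just 8 ⇒ r1c6=8.
Step 26. [r8c1∈{7}] r8c1 has the single candidate 7 ⇒ r8c1=7.
Step 27. [r2c5∈{4}] nothing but 4 survives at r2c5 ⇒ r2c5=4.
Step 28. [r7c7∈{4}] r7c7 has the single candidate 4, so r7c7=4.
Step 29. [r2c7∈{2}] r2c7 has the single candidate 2. So r2c7=2.
Step 30. [r9c6∈{1}] r9c6 is down to just 1. So r9c6=1.
Step 31. [r8c6∈{6}] nothing but 6 survives at r8c6 ⇒ r8c6=6.
Step 32. [r6c3∈{1}] only 1 remains possible at r6c3 ⇒ r6c3=1.
Step 33. [r2c9∈{6}] r2c9's peers cover all but 6 ⇒ r2c9=6.
Step 34. [r9c8∈{5}] r9c8's peers cover all but 5. So r9c8=5.
Step 35. [r2c2∈{5}] r2c2's peers cover all but 5 ⇒ r2c2=5.
Step 36. [r3c1∈{9}] nothing but 9 survives at r3c1 ⇒ r3c1=9.
Step 37. [r7c3∈{2}] r7c3 is down to just 2, so r7c3=2.
Step 38. [r5c9∈{9}] r5c9 has the single candidate 9, so r5c9=9.
Step 39. [r5c6∈{4}] r5c6 is down to just 4, so r5c6=4.
Step 40. [r1c3∈{3}] only 3 remains possible at r1c3. So r1c3=3.
Step 41. [r3c7∈{3}] only 3 remains possible at r3c7, so r3c7=3.
Step 42. [r4c6∈{5}] only 5 remains possible at r4c6. So r4c6=5.
Step 43. [r5c1∈{8}] only 8 remains possible at r5c1, so r5c1=8.

Answer: 6 2 3 7 5 8 9 4 1 / 1 5 8 3 4 9 2 7 6 / 9 4 7 6 1 2 3 8 5 / 2 7 9 1 6 5 8 3 4 / 8 3 5 2 7 4 6 1 9 / 4 6 1 8 9 3 5 2 7 / 5 1 2 9 3 7 4 6 8 / 7 8 4 5 2 6 1 9 3 / 3 9 6 4 8 1 7 5 2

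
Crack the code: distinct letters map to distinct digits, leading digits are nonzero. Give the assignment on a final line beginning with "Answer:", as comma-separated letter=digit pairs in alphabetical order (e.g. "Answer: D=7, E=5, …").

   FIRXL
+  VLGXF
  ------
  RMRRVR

Step 1. [col 1: L + F ≡ R (mod 10)] L=6 is one option consistent with column 1 (L + F ≡ R (mod 10), carry-in 0) — take it ⇒ L=6.
Step 2. [col 1: L + F ≡ R (mod 10)] R=1 is one option consistent with column 1 (L + F ≡ R (mod 10), carry-in 0) — take it, so R=1.
Step 3. [col 1: L + F ≡ R (mod 10)] from column 1 (L=6, R=1, carry-in 0, digits 1,6 already taken and all letters distinct): F must equal 5. So F=5.
Step 4. [col 2: X + X ≡ V (mod 10)] column 2 (X + X ≡ V (mod 10), carry-in 1) doesn't pin V yet; pick V=7 and continue, so V=7.
Step 5. [col 2: X + X ≡ V (mod 10)] X=8 is one option consistent with column 2 (X + X ≡ V (mod 10), carry-in 1) — take it ⇒ X=8.
Step 6. [col 3: R + G ≡ R (mod 10)] from column 3 (R=1, carry-in 1, digits 1,5,6,7,8 already taken and all letters distinct): G must equal 9 ⇒ G=9.
Step 7. [col 4: I + L ≡ R (mod 10)] column 4: given L=6, R=1, carry-in 1, and digits 1,5,6,7,8,9 already taken and all letters distinct, I+L≡R (mod 10) forces I=4, so I=4.
Step 8. [col 5: F + V ≡ M (mod 10)] column 5: given F=5, V=7, carry-in 1, and digits 1,4,5,6,7,8,9 already taken and all letters distinct, F+V≡M (mod 10) forces M=3. So M=3.

Answer: F=5, G=9, I=4, L=6, M=3, R=1, V=7, X=8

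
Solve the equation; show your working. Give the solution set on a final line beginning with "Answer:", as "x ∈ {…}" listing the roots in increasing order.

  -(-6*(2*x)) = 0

Step 1. [-(-6*(2*x)) = 0] leading − — multiply by −1 ⇒ neg: -6*(2*x) = 0.
Step 2. [-6*(2*x) = 0] -6 out front; divide by -6 ⇒ div: 2*x = 0.
Step 3. [2*x = 0] LHS = 2·(…); ÷2 both sides ⇒ div: x = 0.

Answer: x ∈ {0}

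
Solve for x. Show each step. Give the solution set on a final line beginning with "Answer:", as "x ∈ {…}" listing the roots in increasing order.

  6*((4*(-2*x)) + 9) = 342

Step 1. [6*((4*(-2*x)) + 9) = 342] divide by the outer 6 ⇒ div: (4*(-2*x)) + 9 = 57.
Step 2. [(4*(-2*x)) + 9 = 57] 9 comes off first (subtract 9), so sub: 4*(-2*x) = 48.
Step 3. [4*(-2*x) = 48] LHS = 4·(…); ÷4 both sides ⇒ div: -2*x = 12.
Step 4. [-2*x = 12] -2·(inner) — divide through by -2. So div: x = -6.

Answer: x ∈ {-6}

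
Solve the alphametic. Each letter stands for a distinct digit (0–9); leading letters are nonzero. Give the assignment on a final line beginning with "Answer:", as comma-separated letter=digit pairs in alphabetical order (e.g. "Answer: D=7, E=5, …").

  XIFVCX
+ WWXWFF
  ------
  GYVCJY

Step 1. [col 1: X + F ≡ Y (mod 10)] several values work for F in column 1 (X + F ≡ Y (mod 10), carry-in 0); try F=3, so F=3.
Step 2. [col 1: X + F ≡ Y (mod 10)] no forcing yet in column 1 (carry-in 0); Y=8 is free and consistent — try it ⇒ Y=8.
Step 3. [col 1: X + F ≡ Y (mod 10)] column 1 reads X+F+carry(0)=Y with F=3, Y=8; with digits 3,8 already taken and all letters distinct, the only value for X is 5, so X=5.
Step 4. [col 2: C + F ≡ J (mod 10)] no forcing yet in column 2 (carry-in 0); J=4 is free and consistent — try it, so J=4.
Step 5. [col 2: C + F ≡ J (mod 10)] from column 2 (F=3, J=4, carry-in 0, digits 3,4,5,8 already taken and all letters distinct): C must equal 1. So C=1.
Step 6. [col 3: V + W ≡ C (mod 10)] several values work for W in column 3 (V + W ≡ C (mod 10), carry-in 0); try W=2. So W=2.
Step 7. [col 3: V + W ≡ C (mod 10)] column 3: given W=2, C=1, carry-in 0, and digits 1,2,3,4,5,8 already taken and all letters distinct, V+W≡C (mod 10) forces V=9. So V=9.
Step 8. [col 5: I + W ≡ Y (mod 10)] column 5: given W=2, Y=8, carry-in 0, and digits 1,2,3,4,5,8,9 already taken and all letters distinct, I+W≡Y (mod 10) forces I=6, so I=6.
Step 9. [col 6: X + W ≡ G (mod 10)] column 6: given X=5, W=2, carry-in 0, and digits 1,2,3,4,5,6,8,9 already taken and all letters distinct, X+W≡G (mod 10) forces G=7 ⇒ G=7.

Answer: C=1, F=3, G=7, I=6, J=4, V=9, W=2, X=5, Y=8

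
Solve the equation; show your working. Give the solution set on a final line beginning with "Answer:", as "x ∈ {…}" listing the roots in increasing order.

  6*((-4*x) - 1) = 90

Step 1. [6*((-4*x) - 1) = 90] leading coefficient 6: divide by 6 ⇒ div: (-4*x) - 1 = 15.
Step 2. [(-4*x) - 1 = 15] add 1: x sits inside (… - 1). So sub: -4*x = 16.
Step 3. [-4*x = 16] leading coefficient -4: divide by -4, so div: x = -4.

Answer: x ∈ {-4}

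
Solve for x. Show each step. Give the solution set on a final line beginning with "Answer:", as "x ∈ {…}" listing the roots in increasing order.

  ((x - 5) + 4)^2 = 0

Step 1. [((x - 5) + 4)^2 = 0] √ both sides: 0 ≥ 0 gives two branches ⇒ sqrt: (x - 5) + 4 = 0.
Step 2. [(x - 5) + 4 = 0] 4 comes off first (subtract 4) ⇒ sub: x - 5 = -4.
Step 3. [x - 5 = -4] peel the -5: add 5 from each side. So sub: x = 1.

Answer: x ∈ {1}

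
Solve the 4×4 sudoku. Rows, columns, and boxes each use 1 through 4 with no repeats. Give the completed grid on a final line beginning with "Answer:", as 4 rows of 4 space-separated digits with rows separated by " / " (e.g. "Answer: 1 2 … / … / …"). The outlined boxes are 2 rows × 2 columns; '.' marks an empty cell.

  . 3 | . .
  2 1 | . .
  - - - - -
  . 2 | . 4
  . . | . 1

Step 1. [r3c3∈{3}] r3c3 is down to just 3 ⇒ r3c3=3.
Step 2. [r1c3∈{1,2,4}] row 1 places 1 nowhere but r1c3, so r1c3=1.
Step 3. [r4c2∈{4}] r4c2 is down to just 4, so r4c2=4.
Step 4. [r4c1∈{3}] r4c1 has the single candidate 3 ⇒ r4c1=3.
Step 5. [r1c4∈{2}] only 2 remains possible at r1c4 ⇒ r1c4=2.
Step 6. [r3c1∈{1}] r3c1 has the single candidate 1. So r3c1=1.
Step 7. [r2c4∈{3}] r2c4 is down to just 3. So r2c4=3.
Step 8. [r2c3∈{4}] only 4 remains possible at r2c3, so r2c3=4.
Step 9. [r1c1∈{4}] r1c1 has the single candidate 4. So r1c1=4.
Step 10. [r4c3∈{2}] r4c3's peers cover all but 2, so r4c3=2.

Answer: 4 3 1 2 / 2 1 4 3 / 1 2 3 4 / 3 4 2 1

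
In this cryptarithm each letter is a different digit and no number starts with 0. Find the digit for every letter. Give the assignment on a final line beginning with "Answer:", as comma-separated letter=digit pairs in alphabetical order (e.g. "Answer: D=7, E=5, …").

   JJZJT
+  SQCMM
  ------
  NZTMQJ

Step 1. [N] N is the leading digit of a 6-digit sum of two 5-digit numbers; the final carry is exactly 1 ⇒ N=1.
Step 2. [col 1: T + M ≡ J (mod 10)] no forcing yet in column 1 (carry-in 0); M=7 is free and consistent — try it, so M=7.
Step 3. [col 1: T + M ≡ J (mod 10)] no forcing yet in column 1 (carry-in 0); J=5 is free and consistent — try it. So J=5.
Step 4. [col 1: T + M ≡ J (mod 10)] from column 1 (M=7, J=5, carry-in 0, digits 1,5,7 already taken and all letters distinct): T must equal 8, so T=8.
Step 5. [col 2: J + M ≡ Q (mod 10)] from column 2 (J=5, M=7, carry-in 1, digits 1,5,7,8 already taken and all letters distinct): Q must equal 3 ⇒ Q=3.
Step 6. [col 3: Z + C ≡ M (mod 10)] several values work for Z in column 3 (Z + C ≡ M (mod 10), carry-in 1); try Z=4. So Z=4.
Step 7. [col 3: Z + C ≡ M (mod 10)] column 3 reads Z+C+carry(1)=M with Z=4, M=7; with digits 1,3,4,5,7,8 already taken and all letters distinct, the only value for C is 2. So C=2.
Step 8. [col 5: J + S ≡ Z (mod 10)] in column 5 we have J+S≡Z with carry-in 0; given J=5, Z=4 and digits 1,2,3,4,5,7,8 already taken and all letters distinct, that pins S to 9. So S=9.

Answer: C=2, J=5, M=7, N=1, Q=3, S=9, T=8, Z=4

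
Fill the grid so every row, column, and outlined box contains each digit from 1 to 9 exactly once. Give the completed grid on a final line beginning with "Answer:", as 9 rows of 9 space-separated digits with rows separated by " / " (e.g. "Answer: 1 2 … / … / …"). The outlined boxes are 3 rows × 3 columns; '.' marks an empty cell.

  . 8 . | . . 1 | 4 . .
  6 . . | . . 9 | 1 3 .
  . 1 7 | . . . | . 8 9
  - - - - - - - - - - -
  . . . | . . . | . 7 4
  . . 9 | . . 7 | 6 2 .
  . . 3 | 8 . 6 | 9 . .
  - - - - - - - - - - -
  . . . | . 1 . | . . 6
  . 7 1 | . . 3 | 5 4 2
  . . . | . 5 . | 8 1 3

Step 1. [r9c4∈{2,4,6,7,9}] row 9 places 7 nowhere but r9c4 ⇒ r9c4=7.
Step 2. [r1c1∈{2,3,5,9}] row 1 places 9 nowhere but r1c1, so r1c1=9.
Step 3. [r3c1∈{2,3,4,5}] 3 has one home in box 1: r3c1 ⇒ r3c1=3.
Step 4. [r7c6∈{2,4,8}] r7c6 is the only open cell in col 6 admitting 8. So r7c6=8.
Step 5. [r6c8∈{5}] nothing but 5 survives at r6c8 ⇒ r6c8=5.
Step 6. [r4c3∈{2,5,6,8}] in col 3, 8 fits only at r4c3, so r4c3=8.
Step 7. [r7c2∈{2,3,4,5,9}] r7c2 is the only open cell in row 7 admitting 3 ⇒ r7c2=3.
Step 8. [r2c5∈{2,4,7,8}] 8 has one home in row 2: r2c5 ⇒ r2c5=8.
Step 9. [r1c5∈{2,3,6,7}] 7 has one home in col 5: r1c5. So r1c5=7.
Step 10. [r1c4∈{2,3,5,6}] r1c4 is the only open cell in row 1 admitting 3, so r1c4=3.
Step 11. [r1c3∈{2,5}] row 1 places 2 nowhere but r1c3 ⇒ r1c3=2.
Step 12. [r2c4∈{2,4,5}] r2c4 is the only open cell in row 2 admitting 2 ⇒ r2c4=2.
Step 13. [r7c1∈{2,4,5}] row 7 places 2 nowhere but r7c1, so r7c1=2.
Step 14. [r9c1∈{4}] only 4 remains possible at r9c1. So r9c1=4.
Step 15. [r4c2∈{2,5,6}] row 4 places 6 nowhere but r4c2, so r4c2=6.
Step 16. [r7c4∈{4,9}] row 7 places 4 nowhere but r7c4. So r7c4=4.
Step 17. [r6c2∈{2,4}] 2 has one home in col 2: r6c2. So r6c2=2.
Step 18. [r5c2∈{4,5}] box 4 places 4 nowhere but r5c2. So r5c2=4.
Step 19. [r4c5∈{2,3,9}] in col 5, 2 fits only at r4c5, so r4c5=2.
Step 20. [r4c6∈{5}] r4c6 has the single candidate 5 ⇒ r4c6=5.
Step 21. [r4c1∈{1}] r4c1 has the single candidate 1 ⇒ r4c1=1.
Step 22. [r8c5∈{6,9}] across col 5, 9 lands solely at r8c5, so r8c5=9.
Step 23. [r3c5∈{4,6}] across col 5, 6 lands solely at r3c5. So r3c5=6.
Step 24. [r2c2∈{5}] r2c2's peers cover all but 5. So r2c2=5.
Step 25. [r5c4∈{1}] only 1 remains possible at r5c4 ⇒ r5c4=1.
Step 26. [r6c9∈{1}] nothing but 1 survives at r6c9, so r6c9=1.
Step 27. [r9c3∈{6}] r9c3's peers cover all but 6 ⇒ r9c3=6.
Step 28. [r4c4∈{9}] r4c4 is down to just 9, so r4c4=9.
Step 29. [r8c1∈{8}] r8c1's peers cover all but 8. So r8c1=8.
Step 30. [r9c2∈{9}] nothing but 9 survives at r9c2. So r9c2=9.
Step 31. [r8c4∈{6}] nothing but 6 survives at r8c4 ⇒ r8c4=6.
Step 32. [r9c6∈{2}] nothing but 2 survives at r9c6. So r9c6=2.
Step 33. [r6c1∈{7}] only 7 remains possible at r6c1 ⇒ r6c1=7.
Step 34. [r1c8∈{6}] nothing but 6 survives at r1c8 ⇒ r1c8=6.
Step 35. [r7c8∈{9}] r7c8's peers cover all but 9 ⇒ r7c8=9.
Step 36. [r6c5∈{4}] r6c5 is down to just 4. So r6c5=4.
Step 37. [r5c9∈{8}] nothing but 8 survives at r5c9 ⇒ r5c9=8.
Step 38. [r4c7∈{3}] r4c7 has the single candidate 3. So r4c7=3.
Step 39. [r2c9∈{7}] r2c9's peers cover all but 7. So r2c9=7.
Step 40. [r7c7∈{7}] only 7 remains possible at r7c7 ⇒ r7c7=7.
Step 41. [r3c4∈{5}] r3c4's peers cover all but 5. So r3c4=5.
Step 42. [r3c6∈{4}] r3c6 has the single candidate 4. So r3c6=4.
Step 43. [r1c9∈{5}] nothing but 5 survives at r1c9 ⇒ r1c9=5.
Step 44. [r2c3∈{4}] r2c3 is down to just 4. So r2c3=4.
Step 45. [r5c1∈{5}] r5c1 is down to just 5, so r5c1=5.
Step 46. [r3c7∈{2}] r3c7 is down to just 2, so r3c7=2.
Step 47. [r5c5∈{3}] r5c5 has the single candidate 3, so r5c5=3.
Step 48. [r7c3∈{5}] r7c3 has the single candidate 5. So r7c3=5.

Answer: 9 8 2 3 7 1 4 6 5 / 6 5 4 2 8 9 1 3 7 / 3 1 7 5 6 4 2 8 9 / 1 6 8 9 2 5 3 7 4 / 5 4 9 1 3 7 6 2 8 / 7 2 3 8 4 6 9 5 1 / 2 3 5 4 1 8 7 9 6 / 8 7 1 6 9 3 5 4 2 / 4 9 6 7 5 2 8 1 3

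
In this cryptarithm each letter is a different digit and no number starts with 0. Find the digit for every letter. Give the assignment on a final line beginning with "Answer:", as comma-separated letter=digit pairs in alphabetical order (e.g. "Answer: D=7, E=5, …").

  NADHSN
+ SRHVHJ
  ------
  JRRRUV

Step 1. [col 1: N + J ≡ V (mod 10)] V=6 is one option consistent with column 1 (N + J ≡ V (mod 10), carry-in 0) — take it. So V=6.
Step 2. [col 1: N + J ≡ V (mod 10)] several values work for N in column 1 (N + J ≡ V (mod 10), carry-in 0); try N=2, so N=2.
Step 3. [col 1: N + J ≡ V (mod 10)] from column 1 (N=2, V=6, carry-in 0, digits 2,6 already taken and all letters distinct): J must equal 4 ⇒ J=4.
Step 4. [col 2: S + H ≡ U (mod 10)] column 2 (S + H ≡ U (mod 10), carry-in 0) doesn't pin U yet; pick U=8 and continue, so U=8.
Step 5. [col 2: S + H ≡ U (mod 10)] column 2 (S + H ≡ U (mod 10), carry-in 0) doesn't pin S yet; pick S=1 and continue. So S=1.
Step 6. [col 2: S + H ≡ U (mod 10)] in column 2 we have S+H≡U with carry-in 0; given S=1, U=8 and digits 1,2,4,6,8 already taken and all letters distinct, that pins H to 7, so H=7.
Step 7. [col 3: H + V ≡ R (mod 10)] in column 3 we have H+V≡R with carry-in 0; given H=7, V=6 and digits 1,2,4,6,7,8 already taken and all letters distinct, that pins R to 3. So R=3.
Step 8. [col 4: D + H ≡ R (mod 10)] column 4 reads D+H+carry(1)=R with H=7, R=3; with digits 1,2,3,4,6,7,8 already taken and all letters distinct, the only value for D is 5. So D=5.
Step 9. [col 5: A + R ≡ R (mod 10)] in column 5 we have A+R≡R with carry-in 1; given R=3 and digits 1,2,3,4,5,6,7,8 already taken and all letters distinct, that pins A to 9, so A=9.

Answer: A=9, D=5, H=7, J=4, N=2, R=3, S=1, U=8, V=6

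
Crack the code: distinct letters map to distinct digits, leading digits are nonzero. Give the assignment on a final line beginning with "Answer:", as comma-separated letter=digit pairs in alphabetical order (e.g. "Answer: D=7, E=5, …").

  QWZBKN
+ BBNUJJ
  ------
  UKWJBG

Step 1. [col 1: N + J ≡ G (mod 10)] G=4 is one option consistent with column 1 (N + J ≡ G (mod 10), carry-in 0) — take it ⇒ G=4.
Step 2. [col 1: N + J ≡ G (mod 10)] several values work for J in column 1 (N + J ≡ G (mod 10), carry-in 0); try J=6. So J=6.
Step 3. [col 1: N + J ≡ G (mod 10)] from column 1 (J=6, G=4, carry-in 0, digits 4,6 already taken and all letters distinct): N must equal 8. So N=8.
Step 4. [col 2: K + J ≡ B (mod 10)] no forcing yet in column 2 (carry-in 1); B=7 is free and consistent — try it, so B=7.
Step 5. [col 2: K + J ≡ B (mod 10)] column 2: given J=6, B=7, carry-in 1, and digits 4,6,7,8 already taken and all letters distinct, K+J≡B (mod 10) forces K=0, so K=0.
Step 6. [col 3: B + U ≡ J (mod 10)] column 3: given B=7, J=6, carry-in 0, and digits 0,4,6,7,8 already taken and all letters distinct, B+U≡J (mod 10) forces U=9. So U=9.
Step 7. [col 4: Z + N ≡ W (mod 10)] no forcing yet in column 4 (carry-in 1); Z=3 is free and consistent — try it, so Z=3.
Step 8. [col 4: Z + N ≡ W (mod 10)] in column 4 we have Z+N≡W with carry-in 1; given Z=3, N=8 and digits 0,3,4,6,7,8,9 already taken and all letters distinct, that pins W to 2, so W=2.
Step 9. [col 6: Q + B ≡ U (mod 10)] column 6 reads Q+B+carry(1)=U with B=7, U=9; with digits 0,2,3,4,6,7,8,9 already taken and all letters distinct, the only value for Q is 1. So Q=1.

Answer: B=7, G=4, J=6, K=0, N=8, Q=1, U=9, W=2, Z=3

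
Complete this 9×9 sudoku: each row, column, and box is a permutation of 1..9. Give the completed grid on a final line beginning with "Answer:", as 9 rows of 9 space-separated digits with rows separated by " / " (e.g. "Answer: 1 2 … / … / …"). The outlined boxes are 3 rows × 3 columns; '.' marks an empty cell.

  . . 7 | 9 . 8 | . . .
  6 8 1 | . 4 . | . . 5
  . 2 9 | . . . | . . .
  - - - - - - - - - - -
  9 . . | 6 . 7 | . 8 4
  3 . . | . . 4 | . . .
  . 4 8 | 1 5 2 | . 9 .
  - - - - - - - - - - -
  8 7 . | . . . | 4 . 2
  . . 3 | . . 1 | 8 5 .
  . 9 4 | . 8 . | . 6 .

Step 1. [r2c6∈{3}] r2c6 has the single candidate 3. So r2c6=3.
Step 2. [r7c8∈{1,3}] row 7 places 1 nowhere but r7c8. So r7c8=1.
Step 3. [r9c6∈{5}] r9c6 has the single candidate 5. So r9c6=5.
Step 4. [r3c6∈{6}] r3c6 has the single candidate 6 ⇒ r3c6=6.
Step 5. [r1c2∈{3,5}] in col 2, 3 fits only at r1c2 ⇒ r1c2=3.
Step 6. [r3c8∈{3,4,7}] col 8 places 3 nowhere but r3c8. So r3c8=3.
Step 7. [r7c3∈{5,6}] row 7 places 5 nowhere but r7c3, so r7c3=5.
Step 8. [r5c3∈{2,6}] in col 3, 6 fits only at r5c3. So r5c3=6.
Step 9. [r7c5∈{3,6,9}] in row 7, 6 fits only at r7c5, so r7c5=6.
Step 10. [r8c1∈{2}] only 2 remains possible at r8c1. So r8c1=2.
Step 11. [r1c5∈{1,2}] in col 5, 2 fits only at r1c5 ⇒ r1c5=2.
Step 12. [r2c4∈{7}] nothing but 7 survives at r2c4. So r2c4=7.
Step 13. [r5c8∈{2,7}] col 8 places 7 nowhere but r5c8, so r5c8=7.
Step 14. [r5c9∈{1}] nothing but 1 survives at r5c9, so r5c9=1.
Step 15. [r5c7∈{2,5}] row 5 places 2 nowhere but r5c7. So r5c7=2.
Step 16. [r1c1∈{4,5}] in row 1, 5 fits only at r1c1. So r1c1=5.
Step 17. [r4c7∈{3,5}] col 7 places 5 nowhere but r4c7. So r4c7=5.
Step 18. [r8c9∈{7,9}] 9 has one home in col 9: r8c9, so r8c9=9.
Step 19. [r1c7∈{1,6}] r1c7 is the only open cell in row 1 admitting 1. So r1c7=1.
Step 20. [r3c7∈{7}] only 7 remains possible at r3c7. So r3c7=7.
Step 21. [r9c7∈{3}] only 3 remains possible at r9c7, so r9c7=3.
Step 22. [r1c9∈{6}] nothing but 6 survives at r1c9. So r1c9=6.
Step 23. [r6c7∈{6}] r6c7 is down to just 6 ⇒ r6c7=6.
Step 24. [r8c2∈{6}] nothing but 6 survives at r8c2 ⇒ r8c2=6.
Step 25. [r9c4∈{2}] nothing but 2 survives at r9c4. So r9c4=2.
Step 26. [r5c2∈{5}] r5c2 has the single candidate 5 ⇒ r5c2=5.
Step 27. [r6c1∈{7}] nothing but 7 survives at r6c1 ⇒ r6c1=7.
Step 28. [r2c8∈{2}] r2c8 is down to just 2. So r2c8=2.
Step 29. [r8c4∈{4}] only 4 remains possible at r8c4. So r8c4=4.
Step 30. [r1c8∈{4}] r1c8 is down to just 4, so r1c8=4.
Step 31. [r6c9∈{3}] only 3 remains possible at r6c9. So r6c9=3.
Step 32. [r3c4∈{5}] nothing but 5 survives at r3c4. So r3c4=5.
Step 33. [r9c1∈{1}] r9c1's peers cover all but 1, so r9c1=1.
Step 34. [r2c7∈{9}] nothing but 9 survives at r2c7, so r2c7=9.
Step 35. [r4c2∈{1}] nothing but 1 survives at r4c2. So r4c2=1.
Step 36. [r8c5∈{7}] r8c5 is down to just 7. So r8c5=7.
Step 37. [r3c5∈{1}] nothing but 1 survives at r3c5 ⇒ r3c5=1.
Step 38. [r7c4∈{3}] r7c4's peers cover all but 3, so r7c4=3.
Step 39. [r9c9∈{7}] r9c9 is down to just 7, so r9c9=7.
Step 40. [r7c6∈{9}] r7c6's peers cover all but 9. So r7c6=9.
Step 41. [r3c1∈{4}] r3c1 has the single candidate 4. So r3c1=4.
Step 42. [r4c5∈{3}] r4c5 is down to just 3 ⇒ r4c5=3.
Step 43. [r3c9∈{8}] nothing but 8 survives at r3c9, so r3c9=8.
Step 44. [r5c4∈{8}] r5c4 is down to just 8. So r5c4=8.
Step 45. [r4c3∈{2}] r4c3 has the single candidate 2 ⇒ r4c3=2.
Step 46. [r5c5∈{9}] r5c5 is down to just 9. So r5c5=9.

Answer: 5 3 7 9 2 8 1 4 6 / 6 8 1 7 4 3 9 2 5 / 4 2 9 5 1 6 7 3 8 / 9 1 2 6 3 7 5 8 4 / 3 5 6 8 9 4 2 7 1 / 7 4 8 1 5 2 6 9 3 / 8 7 5 3 6 9 4 1 2 / 2 6 3 4 7 1 8 5 9 / 1 9 4 2 8 5 3 6 7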